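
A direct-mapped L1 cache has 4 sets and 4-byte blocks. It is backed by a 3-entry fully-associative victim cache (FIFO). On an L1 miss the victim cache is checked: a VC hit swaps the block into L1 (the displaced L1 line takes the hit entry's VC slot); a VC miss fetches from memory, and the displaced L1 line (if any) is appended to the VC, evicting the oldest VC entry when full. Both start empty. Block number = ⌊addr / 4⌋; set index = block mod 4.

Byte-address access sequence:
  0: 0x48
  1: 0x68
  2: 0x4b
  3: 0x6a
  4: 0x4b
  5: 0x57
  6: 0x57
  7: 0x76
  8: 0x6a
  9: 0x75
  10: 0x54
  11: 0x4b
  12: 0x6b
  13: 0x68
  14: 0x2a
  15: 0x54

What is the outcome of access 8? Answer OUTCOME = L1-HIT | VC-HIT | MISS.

OUTCOME = VC-HIT

0: 0x48 (blk 18, set 2) → MISS  vc=[]
1: 0x68 (blk 26, set 2) → MISS  vc=[18]
2: 0x4b (blk 18, set 2) → VC-HIT  vc=[26]
3: 0x6a (blk 26, set 2) → VC-HIT  vc=[18]
4: 0x4b (blk 18, set 2) → VC-HIT  vc=[26]
5: 0x57 (blk 21, set 1) → MISS  vc=[26]
6: 0x57 (blk 21, set 1) → L1-HIT  vc=[26]
7: 0x76 (blk 29, set 1) → MISS  vc=[26, 21]
8: 0x6a (blk 26, set 2) → VC-HIT  vc=[18, 21]
9: 0x75 (blk 29, set 1) → L1-HIT  vc=[18, 21]
10: 0x54 (blk 21, set 1) → VC-HIT  vc=[18, 29]
11: 0x4b (blk 18, set 2) → VC-HIT  vc=[26, 29]
12: 0x6b (blk 26, set 2) → VC-HIT  vc=[18, 29]
13: 0x68 (blk 26, set 2) → L1-HIT  vc=[18, 29]
14: 0x2a (blk 10, set 2) → MISS  vc=[18, 29, 26]
15: 0x54 (blk 21, set 1) → L1-HIT  vc=[18, 29, 26]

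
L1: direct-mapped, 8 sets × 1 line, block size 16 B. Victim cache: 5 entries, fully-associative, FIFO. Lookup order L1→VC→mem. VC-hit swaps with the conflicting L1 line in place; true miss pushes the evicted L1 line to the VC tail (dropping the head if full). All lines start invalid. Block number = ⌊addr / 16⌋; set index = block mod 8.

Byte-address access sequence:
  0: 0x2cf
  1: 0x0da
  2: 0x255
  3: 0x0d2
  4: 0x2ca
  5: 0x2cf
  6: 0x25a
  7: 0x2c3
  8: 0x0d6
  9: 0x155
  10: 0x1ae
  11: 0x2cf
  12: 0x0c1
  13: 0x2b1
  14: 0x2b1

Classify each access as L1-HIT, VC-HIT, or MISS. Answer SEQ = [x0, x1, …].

#0 0x2cf→b44/s4 MISS; vc=[]
#1 0xda→b13/s5 MISS; vc=[]
#2 0x255→b37/s5 MISS; vc=[13]
#3 0xd2→b13/s5 VC-HIT; vc=[37]
#4 0x2ca→b44/s4 L1-HIT; vc=[37]
#5 0x2cf→b44/s4 L1-HIT; vc=[37]
#6 0x25a→b37/s5 VC-HIT; vc=[13]
#7 0x2c3→b44/s4 L1-HIT; vc=[13]
#8 0xd6→b13/s5 VC-HIT; vc=[37]
#9 0x155→b21/s5 MISS; vc=[37,13]
#10 0x1ae→b26/s2 MISS; vc=[37,13]
#11 0x2cf→b44/s4 L1-HIT; vc=[37,13]
#12 0xc1→b12/s4 MISS; vc=[37,13,44]
#13 0x2b1→b43/s3 MISS; vc=[37,13,44]
#14 0x2b1→b43/s3 L1-HIT; vc=[37,13,44]

SEQ = [MISS, MISS, MISS, VC-HIT, L1-HIT, L1-HIT, VC-HIT, L1-HIT, VC-HIT, MISS, MISS, L1-HIT, MISS, MISS, L1-HIT]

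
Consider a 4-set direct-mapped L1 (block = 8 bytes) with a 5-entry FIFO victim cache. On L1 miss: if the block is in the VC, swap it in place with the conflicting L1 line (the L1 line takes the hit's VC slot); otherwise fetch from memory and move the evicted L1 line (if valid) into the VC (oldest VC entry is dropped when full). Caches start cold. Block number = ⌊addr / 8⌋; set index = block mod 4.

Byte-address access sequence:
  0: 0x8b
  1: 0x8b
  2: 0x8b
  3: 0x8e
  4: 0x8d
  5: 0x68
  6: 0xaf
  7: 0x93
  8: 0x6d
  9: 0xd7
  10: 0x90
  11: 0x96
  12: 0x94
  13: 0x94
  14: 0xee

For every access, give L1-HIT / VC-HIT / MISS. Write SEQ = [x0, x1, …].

  [0] addr=0x8b blk=17 s=1: MISS | VC []
  [1] addr=0x8b blk=17 s=1: L1-HIT | VC []
  [2] addr=0x8b blk=17 s=1: L1-HIT | VC []
  [3] addr=0x8e blk=17 s=1: L1-HIT | VC []
  [4] addr=0x8d blk=17 s=1: L1-HIT | VC []
  [5] addr=0x68 blk=13 s=1: MISS | VC [17]
  [6] addr=0xaf blk=21 s=1: MISS | VC [17, 13]
  [7] addr=0x93 blk=18 s=2: MISS | VC [17, 13]
  [8] addr=0x6d blk=13 s=1: VC-HIT | VC [17, 21]
  [9] addr=0xd7 blk=26 s=2: MISS | VC [17, 21, 18]
  [10] addr=0x90 blk=18 s=2: VC-HIT | VC [17, 21, 26]
  [11] addr=0x96 blk=18 s=2: L1-HIT | VC [17, 21, 26]
  [12] addr=0x94 blk=18 s=2: L1-HIT | VC [17, 21, 26]
  [13] addr=0x94 blk=18 s=2: L1-HIT | VC [17, 21, 26]
  [14] addr=0xee blk=29 s=1: MISS | VC [17, 21, 26, 13]

SEQ = [MISS, L1-HIT, L1-HIT, L1-HIT, L1-HIT, MISS, MISS, MISS, VC-HIT, MISS, VC-HIT, L1-HIT, L1-HIT, L1-HIT, MISS]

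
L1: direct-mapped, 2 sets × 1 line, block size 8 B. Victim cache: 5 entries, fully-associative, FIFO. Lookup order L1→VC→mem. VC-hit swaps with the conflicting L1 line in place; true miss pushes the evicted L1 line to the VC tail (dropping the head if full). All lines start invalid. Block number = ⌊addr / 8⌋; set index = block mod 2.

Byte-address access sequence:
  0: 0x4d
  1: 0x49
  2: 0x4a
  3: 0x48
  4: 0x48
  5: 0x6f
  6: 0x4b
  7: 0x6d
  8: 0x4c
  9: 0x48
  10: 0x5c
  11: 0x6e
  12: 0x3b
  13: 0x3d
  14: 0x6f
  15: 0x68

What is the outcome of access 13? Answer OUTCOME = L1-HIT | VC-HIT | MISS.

  [0] addr=0x4d blk=9 s=1: MISS | VC []
  [1] addr=0x49 blk=9 s=1: L1-HIT | VC []
  [2] addr=0x4a blk=9 s=1: L1-HIT | VC []
  [3] addr=0x48 blk=9 s=1: L1-HIT | VC []
  [4] addr=0x48 blk=9 s=1: L1-HIT | VC []
  [5] addr=0x6f blk=13 s=1: MISS | VC [9]
  [6] addr=0x4b blk=9 s=1: VC-HIT | VC [13]
  [7] addr=0x6d blk=13 s=1: VC-HIT | VC [9]
  [8] addr=0x4c blk=9 s=1: VC-HIT | VC [13]
  [9] addr=0x48 blk=9 s=1: L1-HIT | VC [13]
  [10] addr=0x5c blk=11 s=1: MISS | VC [13, 9]
  [11] addr=0x6e blk=13 s=1: VC-HIT | VC [11, 9]
  [12] addr=0x3b blk=7 s=1: MISS | VC [11, 9, 13]
  [13] addr=0x3d blk=7 s=1: L1-HIT | VC [11, 9, 13]
  [14] addr=0x6f blk=13 s=1: VC-HIT | VC [11, 9, 7]
  [15] addr=0x68 blk=13 s=1: L1-HIT | VC [11, 9, 7]

OUTCOME = L1-HIT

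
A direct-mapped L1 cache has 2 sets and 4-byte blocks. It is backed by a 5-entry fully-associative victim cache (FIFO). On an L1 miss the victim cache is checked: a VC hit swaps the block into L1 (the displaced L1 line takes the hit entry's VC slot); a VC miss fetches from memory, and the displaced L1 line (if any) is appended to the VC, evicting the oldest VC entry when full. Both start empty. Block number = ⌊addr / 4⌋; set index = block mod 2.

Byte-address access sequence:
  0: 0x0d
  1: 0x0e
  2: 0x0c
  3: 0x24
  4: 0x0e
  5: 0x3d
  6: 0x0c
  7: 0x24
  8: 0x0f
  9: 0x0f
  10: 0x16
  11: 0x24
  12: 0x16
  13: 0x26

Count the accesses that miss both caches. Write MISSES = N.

MISSES = 4

  [0] addr=0xd blk=3 s=1: MISS | VC []
  [1] addr=0xe blk=3 s=1: L1-HIT | VC []
  [2] addr=0xc blk=3 s=1: L1-HIT | VC []
  [3] addr=0x24 blk=9 s=1: MISS | VC [3]
  [4] addr=0xe blk=3 s=1: VC-HIT | VC [9]
  [5] addr=0x3d blk=15 s=1: MISS | VC [9, 3]
  [6] addr=0xc blk=3 s=1: VC-HIT | VC [9, 15]
  [7] addr=0x24 blk=9 s=1: VC-HIT | VC [3, 15]
  [8] addr=0xf blk=3 s=1: VC-HIT | VC [9, 15]
  [9] addr=0xf blk=3 s=1: L1-HIT | VC [9, 15]
  [10] addr=0x16 blk=5 s=1: MISS | VC [9, 15, 3]
  [11] addr=0x24 blk=9 s=1: VC-HIT | VC [5, 15, 3]
  [12] addr=0x16 blk=5 s=1: VC-HIT | VC [9, 15, 3]
  [13] addr=0x26 blk=9 s=1: VC-HIT | VC [5, 15, 3]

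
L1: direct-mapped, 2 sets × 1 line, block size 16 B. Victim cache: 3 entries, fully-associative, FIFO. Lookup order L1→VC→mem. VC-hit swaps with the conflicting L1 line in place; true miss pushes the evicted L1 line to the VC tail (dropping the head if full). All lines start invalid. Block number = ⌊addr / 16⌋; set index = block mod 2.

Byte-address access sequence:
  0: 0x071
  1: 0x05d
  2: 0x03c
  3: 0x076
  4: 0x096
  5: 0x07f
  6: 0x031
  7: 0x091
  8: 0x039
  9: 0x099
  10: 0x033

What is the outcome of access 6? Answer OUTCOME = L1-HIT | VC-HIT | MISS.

0: 0x71 (blk 7, set 1) → MISS  vc=[]
1: 0x5d (blk 5, set 1) → MISS  vc=[7]
2: 0x3c (blk 3, set 1) → MISS  vc=[7, 5]
3: 0x76 (blk 7, set 1) → VC-HIT  vc=[3, 5]
4: 0x96 (blk 9, set 1) → MISS  vc=[3, 5, 7]
5: 0x7f (blk 7, set 1) → VC-HIT  vc=[3, 5, 9]
6: 0x31 (blk 3, set 1) → VC-HIT  vc=[7, 5, 9]
7: 0x91 (blk 9, set 1) → VC-HIT  vc=[7, 5, 3]
8: 0x39 (blk 3, set 1) → VC-HIT  vc=[7, 5, 9]
9: 0x99 (blk 9, set 1) → VC-HIT  vc=[7, 5, 3]
10: 0x33 (blk 3, set 1) → VC-HIT  vc=[7, 5, 9]

OUTCOME = VC-HIT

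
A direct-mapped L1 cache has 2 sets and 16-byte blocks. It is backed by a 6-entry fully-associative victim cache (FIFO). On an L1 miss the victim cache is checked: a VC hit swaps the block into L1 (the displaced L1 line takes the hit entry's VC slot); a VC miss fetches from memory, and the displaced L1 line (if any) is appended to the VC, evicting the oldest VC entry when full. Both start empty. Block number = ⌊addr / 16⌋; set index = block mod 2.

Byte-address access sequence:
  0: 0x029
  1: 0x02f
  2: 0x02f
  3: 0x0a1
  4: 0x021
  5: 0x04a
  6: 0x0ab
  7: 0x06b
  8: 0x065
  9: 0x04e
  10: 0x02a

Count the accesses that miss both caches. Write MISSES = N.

#0 0x29→b2/s0 MISS; vc=[]
#1 0x2f→b2/s0 L1-HIT; vc=[]
#2 0x2f→b2/s0 L1-HIT; vc=[]
#3 0xa1→b10/s0 MISS; vc=[2]
#4 0x21→b2/s0 VC-HIT; vc=[10]
#5 0x4a→b4/s0 MISS; vc=[10,2]
#6 0xab→b10/s0 VC-HIT; vc=[4,2]
#7 0x6b→b6/s0 MISS; vc=[4,2,10]
#8 0x65→b6/s0 L1-HIT; vc=[4,2,10]
#9 0x4e→b4/s0 VC-HIT; vc=[6,2,10]
#10 0x2a→b2/s0 VC-HIT; vc=[6,4,10]

MISSES = 4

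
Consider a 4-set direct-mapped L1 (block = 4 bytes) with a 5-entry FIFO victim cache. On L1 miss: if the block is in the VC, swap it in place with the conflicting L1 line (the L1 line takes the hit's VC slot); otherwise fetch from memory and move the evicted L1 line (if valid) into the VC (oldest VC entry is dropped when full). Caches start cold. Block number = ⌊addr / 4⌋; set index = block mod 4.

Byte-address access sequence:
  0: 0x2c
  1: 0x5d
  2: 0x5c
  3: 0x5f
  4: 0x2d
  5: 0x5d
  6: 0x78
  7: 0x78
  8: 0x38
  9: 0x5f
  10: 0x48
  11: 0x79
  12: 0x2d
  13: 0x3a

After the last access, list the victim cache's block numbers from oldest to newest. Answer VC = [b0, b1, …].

#0 0x2c→b11/s3 MISS; vc=[]
#1 0x5d→b23/s3 MISS; vc=[11]
#2 0x5c→b23/s3 L1-HIT; vc=[11]
#3 0x5f→b23/s3 L1-HIT; vc=[11]
#4 0x2d→b11/s3 VC-HIT; vc=[23]
#5 0x5d→b23/s3 VC-HIT; vc=[11]
#6 0x78→b30/s2 MISS; vc=[11]
#7 0x78→b30/s2 L1-HIT; vc=[11]
#8 0x38→b14/s2 MISS; vc=[11,30]
#9 0x5f→b23/s3 L1-HIT; vc=[11,30]
#10 0x48→b18/s2 MISS; vc=[11,30,14]
#11 0x79→b30/s2 VC-HIT; vc=[11,18,14]
#12 0x2d→b11/s3 VC-HIT; vc=[23,18,14]
#13 0x3a→b14/s2 VC-HIT; vc=[23,18,30]

VC = [23, 18, 30]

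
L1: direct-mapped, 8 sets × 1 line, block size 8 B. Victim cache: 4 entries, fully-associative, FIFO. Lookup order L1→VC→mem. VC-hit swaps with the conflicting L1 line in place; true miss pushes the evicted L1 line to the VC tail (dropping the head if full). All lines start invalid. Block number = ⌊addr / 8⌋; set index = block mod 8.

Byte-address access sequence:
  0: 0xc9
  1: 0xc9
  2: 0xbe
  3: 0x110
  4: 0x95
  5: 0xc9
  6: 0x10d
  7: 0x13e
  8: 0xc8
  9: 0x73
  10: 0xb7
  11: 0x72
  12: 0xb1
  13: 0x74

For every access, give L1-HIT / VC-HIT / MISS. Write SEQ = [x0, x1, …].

SEQ = [MISS, L1-HIT, MISS, MISS, MISS, L1-HIT, MISS, MISS, VC-HIT, MISS, MISS, VC-HIT, VC-HIT, VC-HIT]

  [0] addr=0xc9 blk=25 s=1: MISS | VC []
  [1] addr=0xc9 blk=25 s=1: L1-HIT | VC []
  [2] addr=0xbe blk=23 s=7: MISS | VC []
  [3] addr=0x110 blk=34 s=2: MISS | VC []
  [4] addr=0x95 blk=18 s=2: MISS | VC [34]
  [5] addr=0xc9 blk=25 s=1: L1-HIT | VC [34]
  [6] addr=0x10d blk=33 s=1: MISS | VC [34, 25]
  [7] addr=0x13e blk=39 s=7: MISS | VC [34, 25, 23]
  [8] addr=0xc8 blk=25 s=1: VC-HIT | VC [34, 33, 23]
  [9] addr=0x73 blk=14 s=6: MISS | VC [34, 33, 23]
  [10] addr=0xb7 blk=22 s=6: MISS | VC [34, 33, 23, 14]
  [11] addr=0x72 blk=14 s=6: VC-HIT | VC [34, 33, 23, 22]
  [12] addr=0xb1 blk=22 s=6: VC-HIT | VC [34, 33, 23, 14]
  [13] addr=0x74 blk=14 s=6: VC-HIT | VC [34, 33, 23, 22]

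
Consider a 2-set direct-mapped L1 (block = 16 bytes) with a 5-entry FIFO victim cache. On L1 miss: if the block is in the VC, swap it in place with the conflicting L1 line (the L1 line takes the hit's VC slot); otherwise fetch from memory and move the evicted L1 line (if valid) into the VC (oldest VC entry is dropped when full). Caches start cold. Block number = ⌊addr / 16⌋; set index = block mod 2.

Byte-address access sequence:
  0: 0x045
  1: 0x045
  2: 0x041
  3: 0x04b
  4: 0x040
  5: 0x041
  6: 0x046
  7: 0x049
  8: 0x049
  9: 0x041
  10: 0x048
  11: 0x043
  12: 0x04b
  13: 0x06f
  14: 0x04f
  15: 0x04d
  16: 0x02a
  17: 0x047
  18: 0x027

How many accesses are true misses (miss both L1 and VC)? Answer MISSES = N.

MISSES = 3

  [0] addr=0x45 blk=4 s=0: MISS | VC []
  [1] addr=0x45 blk=4 s=0: L1-HIT | VC []
  [2] addr=0x41 blk=4 s=0: L1-HIT | VC []
  [3] addr=0x4b blk=4 s=0: L1-HIT | VC []
  [4] addr=0x40 blk=4 s=0: L1-HIT | VC []
  [5] addr=0x41 blk=4 s=0: L1-HIT | VC []
  [6] addr=0x46 blk=4 s=0: L1-HIT | VC []
  [7] addr=0x49 blk=4 s=0: L1-HIT | VC []
  [8] addr=0x49 blk=4 s=0: L1-HIT | VC []
  [9] addr=0x41 blk=4 s=0: L1-HIT | VC []
  [10] addr=0x48 blk=4 s=0: L1-HIT | VC []
  [11] addr=0x43 blk=4 s=0: L1-HIT | VC []
  [12] addr=0x4b blk=4 s=0: L1-HIT | VC []
  [13] addr=0x6f blk=6 s=0: MISS | VC [4]
  [14] addr=0x4f blk=4 s=0: VC-HIT | VC [6]
  [15] addr=0x4d blk=4 s=0: L1-HIT | VC [6]
  [16] addr=0x2a blk=2 s=0: MISS | VC [6, 4]
  [17] addr=0x47 blk=4 s=0: VC-HIT | VC [6, 2]
  [18] addr=0x27 blk=2 s=0: VC-HIT | VC [6, 4]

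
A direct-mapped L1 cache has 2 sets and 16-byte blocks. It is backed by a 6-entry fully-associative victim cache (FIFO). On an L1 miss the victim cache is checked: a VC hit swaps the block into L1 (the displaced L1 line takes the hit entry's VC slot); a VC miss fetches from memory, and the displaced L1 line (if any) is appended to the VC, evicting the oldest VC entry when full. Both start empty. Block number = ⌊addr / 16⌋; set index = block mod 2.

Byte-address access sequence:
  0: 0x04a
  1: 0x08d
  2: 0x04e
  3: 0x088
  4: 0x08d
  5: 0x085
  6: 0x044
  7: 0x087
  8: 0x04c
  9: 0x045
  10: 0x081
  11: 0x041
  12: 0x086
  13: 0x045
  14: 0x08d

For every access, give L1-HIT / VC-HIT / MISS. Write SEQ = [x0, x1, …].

SEQ = [MISS, MISS, VC-HIT, VC-HIT, L1-HIT, L1-HIT, VC-HIT, VC-HIT, VC-HIT, L1-HIT, VC-HIT, VC-HIT, VC-HIT, VC-HIT, VC-HIT]

0: 0x4a (blk 4, set 0) → MISS  vc=[]
1: 0x8d (blk 8, set 0) → MISS  vc=[4]
2: 0x4e (blk 4, set 0) → VC-HIT  vc=[8]
3: 0x88 (blk 8, set 0) → VC-HIT  vc=[4]
4: 0x8d (blk 8, set 0) → L1-HIT  vc=[4]
5: 0x85 (blk 8, set 0) → L1-HIT  vc=[4]
6: 0x44 (blk 4, set 0) → VC-HIT  vc=[8]
7: 0x87 (blk 8, set 0) → VC-HIT  vc=[4]
8: 0x4c (blk 4, set 0) → VC-HIT  vc=[8]
9: 0x45 (blk 4, set 0) → L1-HIT  vc=[8]
10: 0x81 (blk 8, set 0) → VC-HIT  vc=[4]
11: 0x41 (blk 4, set 0) → VC-HIT  vc=[8]
12: 0x86 (blk 8, set 0) → VC-HIT  vc=[4]
13: 0x45 (blk 4, set 0) → VC-HIT  vc=[8]
14: 0x8d (blk 8, set 0) → VC-HIT  vc=[4]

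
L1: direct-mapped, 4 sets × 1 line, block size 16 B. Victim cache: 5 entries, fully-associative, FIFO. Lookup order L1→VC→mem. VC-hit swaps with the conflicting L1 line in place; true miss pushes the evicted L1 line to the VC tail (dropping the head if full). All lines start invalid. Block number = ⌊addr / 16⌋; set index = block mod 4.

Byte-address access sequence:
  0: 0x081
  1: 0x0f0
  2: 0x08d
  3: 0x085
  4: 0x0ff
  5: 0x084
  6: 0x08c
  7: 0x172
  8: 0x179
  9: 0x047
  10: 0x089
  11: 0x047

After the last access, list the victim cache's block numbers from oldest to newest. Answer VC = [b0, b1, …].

VC = [15, 8]

  [0] addr=0x81 blk=8 s=0: MISS | VC []
  [1] addr=0xf0 blk=15 s=3: MISS | VC []
  [2] addr=0x8d blk=8 s=0: L1-HIT | VC []
  [3] addr=0x85 blk=8 s=0: L1-HIT | VC []
  [4] addr=0xff blk=15 s=3: L1-HIT | VC []
  [5] addr=0x84 blk=8 s=0: L1-HIT | VC []
  [6] addr=0x8c blk=8 s=0: L1-HIT | VC []
  [7] addr=0x172 blk=23 s=3: MISS | VC [15]
  [8] addr=0x179 blk=23 s=3: L1-HIT | VC [15]
  [9] addr=0x47 blk=4 s=0: MISS | VC [15, 8]
  [10] addr=0x89 blk=8 s=0: VC-HIT | VC [15, 4]
  [11] addr=0x47 blk=4 s=0: VC-HIT | VC [15, 8]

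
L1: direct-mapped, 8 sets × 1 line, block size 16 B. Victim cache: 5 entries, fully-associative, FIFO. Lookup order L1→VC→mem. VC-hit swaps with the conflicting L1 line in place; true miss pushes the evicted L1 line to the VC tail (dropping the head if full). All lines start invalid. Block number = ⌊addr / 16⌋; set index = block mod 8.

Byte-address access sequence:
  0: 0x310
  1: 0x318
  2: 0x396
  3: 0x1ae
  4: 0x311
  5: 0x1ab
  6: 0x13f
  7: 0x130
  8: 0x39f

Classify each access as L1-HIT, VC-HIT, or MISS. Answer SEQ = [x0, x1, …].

0: 0x310 (blk 49, set 1) → MISS  vc=[]
1: 0x318 (blk 49, set 1) → L1-HIT  vc=[]
2: 0x396 (blk 57, set 1) → MISS  vc=[49]
3: 0x1ae (blk 26, set 2) → MISS  vc=[49]
4: 0x311 (blk 49, set 1) → VC-HIT  vc=[57]
5: 0x1ab (blk 26, set 2) → L1-HIT  vc=[57]
6: 0x13f (blk 19, set 3) → MISS  vc=[57]
7: 0x130 (blk 19, set 3) → L1-HIT  vc=[57]
8: 0x39f (blk 57, set 1) → VC-HIT  vc=[49]

SEQ = [MISS, L1-HIT, MISS, MISS, VC-HIT, L1-HIT, MISS, L1-HIT, VC-HIT]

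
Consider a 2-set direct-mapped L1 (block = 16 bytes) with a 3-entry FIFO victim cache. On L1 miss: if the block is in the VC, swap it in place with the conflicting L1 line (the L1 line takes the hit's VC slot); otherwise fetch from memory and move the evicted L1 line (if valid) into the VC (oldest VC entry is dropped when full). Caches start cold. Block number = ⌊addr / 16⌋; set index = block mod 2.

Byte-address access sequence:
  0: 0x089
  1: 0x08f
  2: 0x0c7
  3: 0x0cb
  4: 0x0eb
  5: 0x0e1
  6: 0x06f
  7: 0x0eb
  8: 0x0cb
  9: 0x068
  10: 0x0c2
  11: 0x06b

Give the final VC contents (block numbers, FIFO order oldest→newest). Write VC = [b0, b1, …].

0: 0x89 (blk 8, set 0) → MISS  vc=[]
1: 0x8f (blk 8, set 0) → L1-HIT  vc=[]
2: 0xc7 (blk 12, set 0) → MISS  vc=[8]
3: 0xcb (blk 12, set 0) → L1-HIT  vc=[8]
4: 0xeb (blk 14, set 0) → MISS  vc=[8, 12]
5: 0xe1 (blk 14, set 0) → L1-HIT  vc=[8, 12]
6: 0x6f (blk 6, set 0) → MISS  vc=[8, 12, 14]
7: 0xeb (blk 14, set 0) → VC-HIT  vc=[8, 12, 6]
8: 0xcb (blk 12, set 0) → VC-HIT  vc=[8, 14, 6]
9: 0x68 (blk 6, set 0) → VC-HIT  vc=[8, 14, 12]
10: 0xc2 (blk 12, set 0) → VC-HIT  vc=[8, 14, 6]
11: 0x6b (blk 6, set 0) → VC-HIT  vc=[8, 14, 12]

VC = [8, 14, 12]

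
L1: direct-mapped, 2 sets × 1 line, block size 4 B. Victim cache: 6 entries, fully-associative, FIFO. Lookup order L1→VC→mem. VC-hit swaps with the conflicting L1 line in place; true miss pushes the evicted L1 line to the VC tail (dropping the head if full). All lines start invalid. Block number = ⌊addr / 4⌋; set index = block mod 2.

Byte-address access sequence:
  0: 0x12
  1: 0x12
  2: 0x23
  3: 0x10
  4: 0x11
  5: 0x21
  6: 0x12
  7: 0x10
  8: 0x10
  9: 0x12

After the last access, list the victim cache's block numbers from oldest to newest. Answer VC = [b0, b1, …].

#0 0x12→b4/s0 MISS; vc=[]
#1 0x12→b4/s0 L1-HIT; vc=[]
#2 0x23→b8/s0 MISS; vc=[4]
#3 0x10→b4/s0 VC-HIT; vc=[8]
#4 0x11→b4/s0 L1-HIT; vc=[8]
#5 0x21→b8/s0 VC-HIT; vc=[4]
#6 0x12→b4/s0 VC-HIT; vc=[8]
#7 0x10→b4/s0 L1-HIT; vc=[8]
#8 0x10→b4/s0 L1-HIT; vc=[8]
#9 0x12→b4/s0 L1-HIT; vc=[8]

VC = [8]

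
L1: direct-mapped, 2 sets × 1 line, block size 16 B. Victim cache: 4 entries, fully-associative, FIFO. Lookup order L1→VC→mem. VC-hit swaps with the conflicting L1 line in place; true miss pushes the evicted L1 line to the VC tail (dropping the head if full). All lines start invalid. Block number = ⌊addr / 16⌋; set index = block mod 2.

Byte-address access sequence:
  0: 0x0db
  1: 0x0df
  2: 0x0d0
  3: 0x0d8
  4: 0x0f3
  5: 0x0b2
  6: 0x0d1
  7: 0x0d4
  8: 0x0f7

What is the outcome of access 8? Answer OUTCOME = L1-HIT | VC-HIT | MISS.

0: 0xdb (blk 13, set 1) → MISS  vc=[]
1: 0xdf (blk 13, set 1) → L1-HIT  vc=[]
2: 0xd0 (blk 13, set 1) → L1-HIT  vc=[]
3: 0xd8 (blk 13, set 1) → L1-HIT  vc=[]
4: 0xf3 (blk 15, set 1) → MISS  vc=[13]
5: 0xb2 (blk 11, set 1) → MISS  vc=[13, 15]
6: 0xd1 (blk 13, set 1) → VC-HIT  vc=[11, 15]
7: 0xd4 (blk 13, set 1) → L1-HIT  vc=[11, 15]
8: 0xf7 (blk 15, set 1) → VC-HIT  vc=[11, 13]

OUTCOME = VC-HIT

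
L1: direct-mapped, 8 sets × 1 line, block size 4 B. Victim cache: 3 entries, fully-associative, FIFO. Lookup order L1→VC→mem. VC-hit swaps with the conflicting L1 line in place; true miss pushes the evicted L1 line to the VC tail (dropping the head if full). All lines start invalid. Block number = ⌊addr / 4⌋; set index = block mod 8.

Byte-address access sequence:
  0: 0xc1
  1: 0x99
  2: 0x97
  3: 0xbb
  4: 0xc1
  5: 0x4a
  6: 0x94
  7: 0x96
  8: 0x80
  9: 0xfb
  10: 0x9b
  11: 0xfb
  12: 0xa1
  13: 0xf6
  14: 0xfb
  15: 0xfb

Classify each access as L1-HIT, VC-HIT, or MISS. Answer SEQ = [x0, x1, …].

#0 0xc1→b48/s0 MISS; vc=[]
#1 0x99→b38/s6 MISS; vc=[]
#2 0x97→b37/s5 MISS; vc=[]
#3 0xbb→b46/s6 MISS; vc=[38]
#4 0xc1→b48/s0 L1-HIT; vc=[38]
#5 0x4a→b18/s2 MISS; vc=[38]
#6 0x94→b37/s5 L1-HIT; vc=[38]
#7 0x96→b37/s5 L1-HIT; vc=[38]
#8 0x80→b32/s0 MISS; vc=[38,48]
#9 0xfb→b62/s6 MISS; vc=[38,48,46]
#10 0x9b→b38/s6 VC-HIT; vc=[62,48,46]
#11 0xfb→b62/s6 VC-HIT; vc=[38,48,46]
#12 0xa1→b40/s0 MISS; vc=[48,46,32]
#13 0xf6→b61/s5 MISS; vc=[46,32,37]
#14 0xfb→b62/s6 L1-HIT; vc=[46,32,37]
#15 0xfb→b62/s6 L1-HIT; vc=[46,32,37]

SEQ = [MISS, MISS, MISS, MISS, L1-HIT, MISS, L1-HIT, L1-HIT, MISS, MISS, VC-HIT, VC-HIT, MISS, MISS, L1-HIT, L1-HIT]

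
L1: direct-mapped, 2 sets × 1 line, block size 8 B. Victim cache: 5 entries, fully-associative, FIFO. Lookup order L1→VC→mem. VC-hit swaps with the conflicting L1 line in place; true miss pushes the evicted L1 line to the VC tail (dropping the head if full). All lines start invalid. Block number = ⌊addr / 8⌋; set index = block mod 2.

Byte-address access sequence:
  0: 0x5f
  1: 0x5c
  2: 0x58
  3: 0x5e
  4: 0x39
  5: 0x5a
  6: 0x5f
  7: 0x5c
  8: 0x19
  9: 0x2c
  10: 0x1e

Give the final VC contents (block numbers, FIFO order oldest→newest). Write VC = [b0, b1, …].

VC = [7, 11, 5]

  [0] addr=0x5f blk=11 s=1: MISS | VC []
  [1] addr=0x5c blk=11 s=1: L1-HIT | VC []
  [2] addr=0x58 blk=11 s=1: L1-HIT | VC []
  [3] addr=0x5e blk=11 s=1: L1-HIT | VC []
  [4] addr=0x39 blk=7 s=1: MISS | VC [11]
  [5] addr=0x5a blk=11 s=1: VC-HIT | VC [7]
  [6] addr=0x5f blk=11 s=1: L1-HIT | VC [7]
  [7] addr=0x5c blk=11 s=1: L1-HIT | VC [7]
  [8] addr=0x19 blk=3 s=1: MISS | VC [7, 11]
  [9] addr=0x2c blk=5 s=1: MISS | VC [7, 11, 3]
  [10] addr=0x1e blk=3 s=1: VC-HIT | VC [7, 11, 5]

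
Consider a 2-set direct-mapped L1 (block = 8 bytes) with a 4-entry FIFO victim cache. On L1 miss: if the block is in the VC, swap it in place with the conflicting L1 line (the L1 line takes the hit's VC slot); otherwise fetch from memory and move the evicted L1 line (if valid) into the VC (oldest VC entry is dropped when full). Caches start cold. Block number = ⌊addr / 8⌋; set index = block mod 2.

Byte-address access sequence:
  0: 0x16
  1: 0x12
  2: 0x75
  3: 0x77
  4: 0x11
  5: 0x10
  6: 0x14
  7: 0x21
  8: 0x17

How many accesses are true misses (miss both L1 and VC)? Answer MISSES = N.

MISSES = 3

  [0] addr=0x16 blk=2 s=0: MISS | VC []
  [1] addr=0x12 blk=2 s=0: L1-HIT | VC []
  [2] addr=0x75 blk=14 s=0: MISS | VC [2]
  [3] addr=0x77 blk=14 s=0: L1-HIT | VC [2]
  [4] addr=0x11 blk=2 s=0: VC-HIT | VC [14]
  [5] addr=0x10 blk=2 s=0: L1-HIT | VC [14]
  [6] addr=0x14 blk=2 s=0: L1-HIT | VC [14]
  [7] addr=0x21 blk=4 s=0: MISS | VC [14, 2]
  [8] addr=0x17 blk=2 s=0: VC-HIT | VC [14, 4]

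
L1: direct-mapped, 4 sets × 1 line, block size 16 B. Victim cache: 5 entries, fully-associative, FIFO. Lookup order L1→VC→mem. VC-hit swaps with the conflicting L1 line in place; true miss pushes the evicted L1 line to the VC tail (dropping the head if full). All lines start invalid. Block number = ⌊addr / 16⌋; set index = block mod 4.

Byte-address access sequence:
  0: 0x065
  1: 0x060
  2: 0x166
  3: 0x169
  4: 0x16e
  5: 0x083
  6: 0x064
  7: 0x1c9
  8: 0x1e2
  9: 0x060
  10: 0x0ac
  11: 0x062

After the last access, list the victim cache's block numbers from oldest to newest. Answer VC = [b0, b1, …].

0: 0x65 (blk 6, set 2) → MISS  vc=[]
1: 0x60 (blk 6, set 2) → L1-HIT  vc=[]
2: 0x166 (blk 22, set 2) → MISS  vc=[6]
3: 0x169 (blk 22, set 2) → L1-HIT  vc=[6]
4: 0x16e (blk 22, set 2) → L1-HIT  vc=[6]
5: 0x83 (blk 8, set 0) → MISS  vc=[6]
6: 0x64 (blk 6, set 2) → VC-HIT  vc=[22]
7: 0x1c9 (blk 28, set 0) → MISS  vc=[22, 8]
8: 0x1e2 (blk 30, set 2) → MISS  vc=[22, 8, 6]
9: 0x60 (blk 6, set 2) → VC-HIT  vc=[22, 8, 30]
10: 0xac (blk 10, set 2) → MISS  vc=[22, 8, 30, 6]
11: 0x62 (blk 6, set 2) → VC-HIT  vc=[22, 8, 30, 10]

VC = [22, 8, 30, 10]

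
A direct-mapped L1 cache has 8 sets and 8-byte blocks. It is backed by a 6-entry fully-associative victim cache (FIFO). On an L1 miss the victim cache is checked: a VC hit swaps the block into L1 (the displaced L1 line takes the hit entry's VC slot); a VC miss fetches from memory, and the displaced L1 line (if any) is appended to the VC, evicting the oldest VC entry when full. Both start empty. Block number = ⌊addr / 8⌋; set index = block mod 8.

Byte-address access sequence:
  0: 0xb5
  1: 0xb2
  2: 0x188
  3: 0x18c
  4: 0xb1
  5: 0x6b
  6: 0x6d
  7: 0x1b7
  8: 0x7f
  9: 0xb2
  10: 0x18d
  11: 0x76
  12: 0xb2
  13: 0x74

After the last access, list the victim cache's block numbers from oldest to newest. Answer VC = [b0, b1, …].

VC = [54, 22]

0: 0xb5 (blk 22, set 6) → MISS  vc=[]
1: 0xb2 (blk 22, set 6) → L1-HIT  vc=[]
2: 0x188 (blk 49, set 1) → MISS  vc=[]
3: 0x18c (blk 49, set 1) → L1-HIT  vc=[]
4: 0xb1 (blk 22, set 6) → L1-HIT  vc=[]
5: 0x6b (blk 13, set 5) → MISS  vc=[]
6: 0x6d (blk 13, set 5) → L1-HIT  vc=[]
7: 0x1b7 (blk 54, set 6) → MISS  vc=[22]
8: 0x7f (blk 15, set 7) → MISS  vc=[22]
9: 0xb2 (blk 22, set 6) → VC-HIT  vc=[54]
10: 0x18d (blk 49, set 1) → L1-HIT  vc=[54]
11: 0x76 (blk 14, set 6) → MISS  vc=[54, 22]
12: 0xb2 (blk 22, set 6) → VC-HIT  vc=[54, 14]
13: 0x74 (blk 14, set 6) → VC-HIT  vc=[54, 22]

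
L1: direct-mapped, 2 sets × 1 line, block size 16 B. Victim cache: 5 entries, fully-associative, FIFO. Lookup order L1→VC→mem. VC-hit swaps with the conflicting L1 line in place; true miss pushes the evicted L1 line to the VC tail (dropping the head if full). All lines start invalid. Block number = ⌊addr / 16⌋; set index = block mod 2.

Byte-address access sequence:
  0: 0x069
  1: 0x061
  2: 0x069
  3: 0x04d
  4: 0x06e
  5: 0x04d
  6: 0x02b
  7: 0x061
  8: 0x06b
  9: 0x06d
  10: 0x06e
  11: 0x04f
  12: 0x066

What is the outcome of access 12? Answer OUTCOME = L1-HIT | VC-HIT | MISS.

OUTCOME = VC-HIT

0: 0x69 (blk 6, set 0) → MISS  vc=[]
1: 0x61 (blk 6, set 0) → L1-HIT  vc=[]
2: 0x69 (blk 6, set 0) → L1-HIT  vc=[]
3: 0x4d (blk 4, set 0) → MISS  vc=[6]
4: 0x6e (blk 6, set 0) → VC-HIT  vc=[4]
5: 0x4d (blk 4, set 0) → VC-HIT  vc=[6]
6: 0x2b (blk 2, set 0) → MISS  vc=[6, 4]
7: 0x61 (blk 6, set 0) → VC-HIT  vc=[2, 4]
8: 0x6b (blk 6, set 0) → L1-HIT  vc=[2, 4]
9: 0x6d (blk 6, set 0) → L1-HIT  vc=[2, 4]
10: 0x6e (blk 6, set 0) → L1-HIT  vc=[2, 4]
11: 0x4f (blk 4, set 0) → VC-HIT  vc=[2, 6]
12: 0x66 (blk 6, set 0) → VC-HIT  vc=[2, 4]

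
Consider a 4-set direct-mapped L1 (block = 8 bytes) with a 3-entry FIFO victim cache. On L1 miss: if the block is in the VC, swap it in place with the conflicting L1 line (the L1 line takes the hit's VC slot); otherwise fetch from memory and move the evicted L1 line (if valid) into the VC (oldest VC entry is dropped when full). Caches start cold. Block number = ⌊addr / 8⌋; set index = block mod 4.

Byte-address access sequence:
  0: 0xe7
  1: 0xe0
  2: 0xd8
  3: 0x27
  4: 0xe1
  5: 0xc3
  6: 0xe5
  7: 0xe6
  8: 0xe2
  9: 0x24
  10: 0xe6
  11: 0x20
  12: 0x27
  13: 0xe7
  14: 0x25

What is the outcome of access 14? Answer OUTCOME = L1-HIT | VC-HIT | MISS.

OUTCOME = VC-HIT

#0 0xe7→b28/s0 MISS; vc=[]
#1 0xe0→b28/s0 L1-HIT; vc=[]
#2 0xd8→b27/s3 MISS; vc=[]
#3 0x27→b4/s0 MISS; vc=[28]
#4 0xe1→b28/s0 VC-HIT; vc=[4]
#5 0xc3→b24/s0 MISS; vc=[4,28]
#6 0xe5→b28/s0 VC-HIT; vc=[4,24]
#7 0xe6→b28/s0 L1-HIT; vc=[4,24]
#8 0xe2→b28/s0 L1-HIT; vc=[4,24]
#9 0x24→b4/s0 VC-HIT; vc=[28,24]
#10 0xe6→b28/s0 VC-HIT; vc=[4,24]
#11 0x20→b4/s0 VC-HIT; vc=[28,24]
#12 0x27→b4/s0 L1-HIT; vc=[28,24]
#13 0xe7→b28/s0 VC-HIT; vc=[4,24]
#14 0x25→b4/s0 VC-HIT; vc=[28,24]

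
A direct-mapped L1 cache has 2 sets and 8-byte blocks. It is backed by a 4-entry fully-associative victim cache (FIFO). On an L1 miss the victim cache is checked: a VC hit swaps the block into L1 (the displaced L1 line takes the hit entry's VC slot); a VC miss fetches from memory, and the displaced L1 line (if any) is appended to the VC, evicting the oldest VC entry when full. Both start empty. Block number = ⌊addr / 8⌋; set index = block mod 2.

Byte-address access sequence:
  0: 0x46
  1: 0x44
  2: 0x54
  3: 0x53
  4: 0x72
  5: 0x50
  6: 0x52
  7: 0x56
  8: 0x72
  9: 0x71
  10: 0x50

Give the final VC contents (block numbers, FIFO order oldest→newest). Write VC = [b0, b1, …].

VC = [8, 14]

0: 0x46 (blk 8, set 0) → MISS  vc=[]
1: 0x44 (blk 8, set 0) → L1-HIT  vc=[]
2: 0x54 (blk 10, set 0) → MISS  vc=[8]
3: 0x53 (blk 10, set 0) → L1-HIT  vc=[8]
4: 0x72 (blk 14, set 0) → MISS  vc=[8, 10]
5: 0x50 (blk 10, set 0) → VC-HIT  vc=[8, 14]
6: 0x52 (blk 10, set 0) → L1-HIT  vc=[8, 14]
7: 0x56 (blk 10, set 0) → L1-HIT  vc=[8, 14]
8: 0x72 (blk 14, set 0) → VC-HIT  vc=[8, 10]
9: 0x71 (blk 14, set 0) → L1-HIT  vc=[8, 10]
10: 0x50 (blk 10, set 0) → VC-HIT  vc=[8, 14]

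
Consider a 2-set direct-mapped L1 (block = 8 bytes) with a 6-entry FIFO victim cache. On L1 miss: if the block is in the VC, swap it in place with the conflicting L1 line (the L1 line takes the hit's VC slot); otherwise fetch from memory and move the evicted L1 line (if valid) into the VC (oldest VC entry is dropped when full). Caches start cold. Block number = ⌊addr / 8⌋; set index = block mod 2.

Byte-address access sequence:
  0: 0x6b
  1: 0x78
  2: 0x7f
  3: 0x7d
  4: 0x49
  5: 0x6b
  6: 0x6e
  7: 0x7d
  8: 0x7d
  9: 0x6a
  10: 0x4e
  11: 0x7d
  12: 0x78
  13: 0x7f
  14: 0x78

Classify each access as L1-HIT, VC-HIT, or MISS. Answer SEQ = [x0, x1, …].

SEQ = [MISS, MISS, L1-HIT, L1-HIT, MISS, VC-HIT, L1-HIT, VC-HIT, L1-HIT, VC-HIT, VC-HIT, VC-HIT, L1-HIT, L1-HIT, L1-HIT]

  [0] addr=0x6b blk=13 s=1: MISS | VC []
  [1] addr=0x78 blk=15 s=1: MISS | VC [13]
  [2] addr=0x7f blk=15 s=1: L1-HIT | VC [13]
  [3] addr=0x7d blk=15 s=1: L1-HIT | VC [13]
  [4] addr=0x49 blk=9 s=1: MISS | VC [13, 15]
  [5] addr=0x6b blk=13 s=1: VC-HIT | VC [9, 15]
  [6] addr=0x6e blk=13 s=1: L1-HIT | VC [9, 15]
  [7] addr=0x7d blk=15 s=1: VC-HIT | VC [9, 13]
  [8] addr=0x7d blk=15 s=1: L1-HIT | VC [9, 13]
  [9] addr=0x6a blk=13 s=1: VC-HIT | VC [9, 15]
  [10] addr=0x4e blk=9 s=1: VC-HIT | VC [13, 15]
  [11] addr=0x7d blk=15 s=1: VC-HIT | VC [13, 9]
  [12] addr=0x78 blk=15 s=1: L1-HIT | VC [13, 9]
  [13] addr=0x7f blk=15 s=1: L1-HIT | VC [13, 9]
  [14] addr=0x78 blk=15 s=1: L1-HIT | VC [13, 9]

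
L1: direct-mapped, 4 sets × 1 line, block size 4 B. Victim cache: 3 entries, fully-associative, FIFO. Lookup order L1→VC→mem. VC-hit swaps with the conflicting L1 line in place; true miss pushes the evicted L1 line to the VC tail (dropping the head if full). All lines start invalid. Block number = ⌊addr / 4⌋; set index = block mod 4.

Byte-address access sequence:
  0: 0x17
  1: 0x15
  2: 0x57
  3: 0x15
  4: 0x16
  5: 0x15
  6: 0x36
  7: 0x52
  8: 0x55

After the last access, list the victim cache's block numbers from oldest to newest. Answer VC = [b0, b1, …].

0: 0x17 (blk 5, set 1) → MISS  vc=[]
1: 0x15 (blk 5, set 1) → L1-HIT  vc=[]
2: 0x57 (blk 21, set 1) → MISS  vc=[5]
3: 0x15 (blk 5, set 1) → VC-HIT  vc=[21]
4: 0x16 (blk 5, set 1) → L1-HIT  vc=[21]
5: 0x15 (blk 5, set 1) → L1-HIT  vc=[21]
6: 0x36 (blk 13, set 1) → MISS  vc=[21, 5]
7: 0x52 (blk 20, set 0) → MISS  vc=[21, 5]
8: 0x55 (blk 21, set 1) → VC-HIT  vc=[13, 5]

VC = [13, 5]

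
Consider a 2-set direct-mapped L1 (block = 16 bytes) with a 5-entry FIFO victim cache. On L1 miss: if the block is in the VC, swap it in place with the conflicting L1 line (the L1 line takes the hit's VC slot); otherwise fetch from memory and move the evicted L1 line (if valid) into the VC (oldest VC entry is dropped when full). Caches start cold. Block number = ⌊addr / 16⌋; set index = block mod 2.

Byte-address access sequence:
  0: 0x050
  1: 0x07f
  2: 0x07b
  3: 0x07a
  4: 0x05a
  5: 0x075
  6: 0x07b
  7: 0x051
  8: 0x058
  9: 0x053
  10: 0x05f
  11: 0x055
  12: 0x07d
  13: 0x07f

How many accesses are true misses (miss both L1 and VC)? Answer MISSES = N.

MISSES = 2

0: 0x50 (blk 5, set 1) → MISS  vc=[]
1: 0x7f (blk 7, set 1) → MISS  vc=[5]
2: 0x7b (blk 7, set 1) → L1-HIT  vc=[5]
3: 0x7a (blk 7, set 1) → L1-HIT  vc=[5]
4: 0x5a (blk 5, set 1) → VC-HIT  vc=[7]
5: 0x75 (blk 7, set 1) → VC-HIT  vc=[5]
6: 0x7b (blk 7, set 1) → L1-HIT  vc=[5]
7: 0x51 (blk 5, set 1) → VC-HIT  vc=[7]
8: 0x58 (blk 5, set 1) → L1-HIT  vc=[7]
9: 0x53 (blk 5, set 1) → L1-HIT  vc=[7]
10: 0x5f (blk 5, set 1) → L1-HIT  vc=[7]
11: 0x55 (blk 5, set 1) → L1-HIT  vc=[7]
12: 0x7d (blk 7, set 1) → VC-HIT  vc=[5]
13: 0x7f (blk 7, set 1) → L1-HIT  vc=[5]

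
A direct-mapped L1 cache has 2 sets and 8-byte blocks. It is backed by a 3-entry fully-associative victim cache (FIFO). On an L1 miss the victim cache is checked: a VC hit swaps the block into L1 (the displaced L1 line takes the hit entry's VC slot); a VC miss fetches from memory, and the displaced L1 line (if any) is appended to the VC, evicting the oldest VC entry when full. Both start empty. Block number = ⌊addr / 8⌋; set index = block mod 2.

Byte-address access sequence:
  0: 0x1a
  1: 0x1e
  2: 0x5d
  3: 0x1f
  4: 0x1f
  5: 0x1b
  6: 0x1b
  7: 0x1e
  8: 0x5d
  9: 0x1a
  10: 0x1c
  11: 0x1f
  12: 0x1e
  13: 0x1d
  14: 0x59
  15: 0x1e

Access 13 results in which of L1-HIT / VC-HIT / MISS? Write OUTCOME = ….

OUTCOME = L1-HIT

0: 0x1a (blk 3, set 1) → MISS  vc=[]
1: 0x1e (blk 3, set 1) → L1-HIT  vc=[]
2: 0x5d (blk 11, set 1) → MISS  vc=[3]
3: 0x1f (blk 3, set 1) → VC-HIT  vc=[11]
4: 0x1f (blk 3, set 1) → L1-HIT  vc=[11]
5: 0x1b (blk 3, set 1) → L1-HIT  vc=[11]
6: 0x1b (blk 3, set 1) → L1-HIT  vc=[11]
7: 0x1e (blk 3, set 1) → L1-HIT  vc=[11]
8: 0x5d (blk 11, set 1) → VC-HIT  vc=[3]
9: 0x1a (blk 3, set 1) → VC-HIT  vc=[11]
10: 0x1c (blk 3, set 1) → L1-HIT  vc=[11]
11: 0x1f (blk 3, set 1) → L1-HIT  vc=[11]
12: 0x1e (blk 3, set 1) → L1-HIT  vc=[11]
13: 0x1d (blk 3, set 1) → L1-HIT  vc=[11]
14: 0x59 (blk 11, set 1) → VC-HIT  vc=[3]
15: 0x1e (blk 3, set 1) → VC-HIT  vc=[11]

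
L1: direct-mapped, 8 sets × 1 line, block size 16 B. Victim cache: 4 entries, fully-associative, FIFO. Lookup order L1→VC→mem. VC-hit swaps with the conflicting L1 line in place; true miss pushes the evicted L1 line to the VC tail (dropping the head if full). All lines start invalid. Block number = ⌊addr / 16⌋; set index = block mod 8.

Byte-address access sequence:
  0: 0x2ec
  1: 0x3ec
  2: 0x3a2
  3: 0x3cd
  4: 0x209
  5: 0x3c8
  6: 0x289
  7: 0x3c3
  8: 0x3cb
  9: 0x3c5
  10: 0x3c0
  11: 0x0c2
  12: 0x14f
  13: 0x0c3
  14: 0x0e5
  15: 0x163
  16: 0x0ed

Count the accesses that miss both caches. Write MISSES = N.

MISSES = 10

  [0] addr=0x2ec blk=46 s=6: MISS | VC []
  [1] addr=0x3ec blk=62 s=6: MISS | VC [46]
  [2] addr=0x3a2 blk=58 s=2: MISS | VC [46]
  [3] addr=0x3cd blk=60 s=4: MISS | VC [46]
  [4] addr=0x209 blk=32 s=0: MISS | VC [46]
  [5] addr=0x3c8 blk=60 s=4: L1-HIT | VC [46]
  [6] addr=0x289 blk=40 s=0: MISS | VC [46, 32]
  [7] addr=0x3c3 blk=60 s=4: L1-HIT | VC [46, 32]
  [8] addr=0x3cb blk=60 s=4: L1-HIT | VC [46, 32]
  [9] addr=0x3c5 blk=60 s=4: L1-HIT | VC [46, 32]
  [10] addr=0x3c0 blk=60 s=4: L1-HIT | VC [46, 32]
  [11] addr=0xc2 blk=12 s=4: MISS | VC [46, 32, 60]
  [12] addr=0x14f blk=20 s=4: MISS | VC [46, 32, 60, 12]
  [13] addr=0xc3 blk=12 s=4: VC-HIT | VC [46, 32, 60, 20]
  [14] addr=0xe5 blk=14 s=6: MISS | VC [32, 60, 20, 62]
  [15] addr=0x163 blk=22 s=6: MISS | VC [60, 20, 62, 14]
  [16] addr=0xed blk=14 s=6: VC-HIT | VC [60, 20, 62, 22]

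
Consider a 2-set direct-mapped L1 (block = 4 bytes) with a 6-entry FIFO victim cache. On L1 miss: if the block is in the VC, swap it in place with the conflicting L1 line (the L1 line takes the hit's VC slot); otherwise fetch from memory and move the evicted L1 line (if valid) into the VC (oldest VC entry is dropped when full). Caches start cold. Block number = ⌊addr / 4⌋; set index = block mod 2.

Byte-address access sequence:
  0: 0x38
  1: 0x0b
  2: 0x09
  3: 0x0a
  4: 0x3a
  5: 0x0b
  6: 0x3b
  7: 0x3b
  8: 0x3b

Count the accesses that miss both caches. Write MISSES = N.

0: 0x38 (blk 14, set 0) → MISS  vc=[]
1: 0xb (blk 2, set 0) → MISS  vc=[14]
2: 0x9 (blk 2, set 0) → L1-HIT  vc=[14]
3: 0xa (blk 2, set 0) → L1-HIT  vc=[14]
4: 0x3a (blk 14, set 0) → VC-HIT  vc=[2]
5: 0xb (blk 2, set 0) → VC-HIT  vc=[14]
6: 0x3b (blk 14, set 0) → VC-HIT  vc=[2]
7: 0x3b (blk 14, set 0) → L1-HIT  vc=[2]
8: 0x3b (blk 14, set 0) → L1-HIT  vc=[2]

MISSES = 2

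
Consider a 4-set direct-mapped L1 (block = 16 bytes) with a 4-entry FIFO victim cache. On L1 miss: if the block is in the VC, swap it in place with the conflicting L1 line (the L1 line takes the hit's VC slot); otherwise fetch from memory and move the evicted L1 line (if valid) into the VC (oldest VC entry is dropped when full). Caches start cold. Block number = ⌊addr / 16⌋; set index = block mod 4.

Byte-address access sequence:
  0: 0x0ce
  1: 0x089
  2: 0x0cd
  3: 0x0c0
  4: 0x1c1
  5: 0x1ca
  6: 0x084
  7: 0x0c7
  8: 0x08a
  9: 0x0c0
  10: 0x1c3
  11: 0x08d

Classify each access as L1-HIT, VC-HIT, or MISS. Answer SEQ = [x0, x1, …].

  [0] addr=0xce blk=12 s=0: MISS | VC []
  [1] addr=0x89 blk=8 s=0: MISS | VC [12]
  [2] addr=0xcd blk=12 s=0: VC-HIT | VC [8]
  [3] addr=0xc0 blk=12 s=0: L1-HIT | VC [8]
  [4] addr=0x1c1 blk=28 s=0: MISS | VC [8, 12]
  [5] addr=0x1ca blk=28 s=0: L1-HIT | VC [8, 12]
  [6] addr=0x84 blk=8 s=0: VC-HIT | VC [28, 12]
  [7] addr=0xc7 blk=12 s=0: VC-HIT | VC [28, 8]
  [8] addr=0x8a blk=8 s=0: VC-HIT | VC [28, 12]
  [9] addr=0xc0 blk=12 s=0: VC-HIT | VC [28, 8]
  [10] addr=0x1c3 blk=28 s=0: VC-HIT | VC [12, 8]
  [11] addr=0x8d blk=8 s=0: VC-HIT | VC [12, 28]

SEQ = [MISS, MISS, VC-HIT, L1-HIT, MISS, L1-HIT, VC-HIT, VC-HIT, VC-HIT, VC-HIT, VC-HIT, VC-HIT]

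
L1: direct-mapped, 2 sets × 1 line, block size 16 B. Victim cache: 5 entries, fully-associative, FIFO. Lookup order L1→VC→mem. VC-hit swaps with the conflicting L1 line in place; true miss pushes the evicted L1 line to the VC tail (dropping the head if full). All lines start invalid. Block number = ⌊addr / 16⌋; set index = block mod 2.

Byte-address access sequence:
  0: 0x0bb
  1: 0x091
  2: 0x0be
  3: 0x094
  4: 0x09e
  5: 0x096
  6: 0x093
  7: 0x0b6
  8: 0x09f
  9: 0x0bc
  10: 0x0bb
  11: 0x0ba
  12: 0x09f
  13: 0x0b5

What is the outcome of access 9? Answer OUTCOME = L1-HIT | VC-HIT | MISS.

#0 0xbb→b11/s1 MISS; vc=[]
#1 0x91→b9/s1 MISS; vc=[11]
#2 0xbe→b11/s1 VC-HIT; vc=[9]
#3 0x94→b9/s1 VC-HIT; vc=[11]
#4 0x9e→b9/s1 L1-HIT; vc=[11]
#5 0x96→b9/s1 L1-HIT; vc=[11]
#6 0x93→b9/s1 L1-HIT; vc=[11]
#7 0xb6→b11/s1 VC-HIT; vc=[9]
#8 0x9f→b9/s1 VC-HIT; vc=[11]
#9 0xbc→b11/s1 VC-HIT; vc=[9]
#10 0xbb→b11/s1 L1-HIT; vc=[9]
#11 0xba→b11/s1 L1-HIT; vc=[9]
#12 0x9f→b9/s1 VC-HIT; vc=[11]
#13 0xb5→b11/s1 VC-HIT; vc=[9]

OUTCOME = VC-HIT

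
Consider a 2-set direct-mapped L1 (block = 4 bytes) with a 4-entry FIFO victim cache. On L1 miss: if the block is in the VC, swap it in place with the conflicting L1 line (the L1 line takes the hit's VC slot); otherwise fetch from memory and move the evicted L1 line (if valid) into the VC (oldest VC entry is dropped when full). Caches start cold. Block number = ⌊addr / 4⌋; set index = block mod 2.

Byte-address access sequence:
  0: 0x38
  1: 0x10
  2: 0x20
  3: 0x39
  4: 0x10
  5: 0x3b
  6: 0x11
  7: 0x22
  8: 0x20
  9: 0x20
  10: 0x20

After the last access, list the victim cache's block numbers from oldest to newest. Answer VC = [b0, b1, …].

0: 0x38 (blk 14, set 0) → MISS  vc=[]
1: 0x10 (blk 4, set 0) → MISS  vc=[14]
2: 0x20 (blk 8, set 0) → MISS  vc=[14, 4]
3: 0x39 (blk 14, set 0) → VC-HIT  vc=[8, 4]
4: 0x10 (blk 4, set 0) → VC-HIT  vc=[8, 14]
5: 0x3b (blk 14, set 0) → VC-HIT  vc=[8, 4]
6: 0x11 (blk 4, set 0) → VC-HIT  vc=[8, 14]
7: 0x22 (blk 8, set 0) → VC-HIT  vc=[4, 14]
8: 0x20 (blk 8, set 0) → L1-HIT  vc=[4, 14]
9: 0x20 (blk 8, set 0) → L1-HIT  vc=[4, 14]
10: 0x20 (blk 8, set 0) → L1-HIT  vc=[4, 14]

VC = [4, 14]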